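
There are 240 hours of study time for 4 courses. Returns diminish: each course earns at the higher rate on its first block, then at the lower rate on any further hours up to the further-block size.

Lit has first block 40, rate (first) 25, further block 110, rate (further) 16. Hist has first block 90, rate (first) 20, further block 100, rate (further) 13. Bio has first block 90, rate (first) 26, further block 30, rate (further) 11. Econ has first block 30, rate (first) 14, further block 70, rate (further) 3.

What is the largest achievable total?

5460

Order all 8 blocks by rate: Bio/tier1 26 > Lit/tier1 25 > Hist/tier1 20 > Lit/tier2 16 > Econ/tier1 14 > Hist/tier2 13 > Bio/tier2 11 > Econ/tier2 3.
Fill Bio tier1 block (90 at 26) ; 150 left.
Lit/tier1 (25): +40 ; 110 left.
Hist tier1 at 20: fill all 90 ; 20 left.
20 remain; put them into Lit tier2 at 16.
Total = 26×90 + 25×40 + 20×90 + 16×20 = 5460.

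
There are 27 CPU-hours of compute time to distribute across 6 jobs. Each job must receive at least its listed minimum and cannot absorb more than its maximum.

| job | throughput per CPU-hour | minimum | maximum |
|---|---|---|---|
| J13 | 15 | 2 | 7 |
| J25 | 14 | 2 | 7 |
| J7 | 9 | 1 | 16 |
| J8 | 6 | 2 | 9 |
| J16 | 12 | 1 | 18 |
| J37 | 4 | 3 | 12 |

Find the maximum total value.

Meeting every minimum uses 2+2+1+2+1+3 = 11 CPU-hours, leaving 16.
Highest throughput per CPU-hour first: J13 15 > J25 14 > J16 12 > J7 9 > J8 6 > J37 4.
Give J13 5 more to hit its cap of 7 → 11 left.
J25 takes 5 more to reach its cap of 7 → 6 left.
J16 has room for 17 more but only 6 remain, so it gets 7.
Total = 15×7 + 14×7 + 9×1 + 6×2 + 12×7 + 4×3 = 320.

320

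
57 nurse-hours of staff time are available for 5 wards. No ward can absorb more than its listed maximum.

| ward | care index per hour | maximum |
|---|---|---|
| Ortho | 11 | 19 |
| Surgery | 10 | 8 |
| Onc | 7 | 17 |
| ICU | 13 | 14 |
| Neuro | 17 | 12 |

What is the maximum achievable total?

Highest care index per hour first: Neuro 17 > ICU 13 > Ortho 11 > Surgery 10 > Onc 7.
Give Neuro 12 to hit its cap of 12 ; 45 left.
ICU: +14 to 14 (cap) ; 31 left.
Ortho takes 19 to reach its cap of 19 ; 12 left.
Surgery takes 8 to reach its cap of 8 ; 4 left.
Onc has room for 17 but only 4 remain, so it gets 4.
Total = 11×19 + 10×8 + 7×4 + 13×14 + 17×12 = 703.

703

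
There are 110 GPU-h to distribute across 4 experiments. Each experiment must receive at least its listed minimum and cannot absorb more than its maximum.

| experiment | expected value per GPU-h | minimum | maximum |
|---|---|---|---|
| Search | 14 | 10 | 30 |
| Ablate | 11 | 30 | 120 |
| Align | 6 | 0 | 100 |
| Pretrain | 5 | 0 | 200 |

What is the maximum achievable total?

Meeting every minimum uses 10+30+0+0 = 40 GPU-h, leaving 70.
Rank by expected value per GPU-h: Search 14 > Ablate 11 > Align 6 > Pretrain 5.
Give Search 20 more to hit its cap of 30 → 50 left.
Only 50 left; Ablate takes them to reach 80.
Total = 14×30 + 11×80 = 1300.

1300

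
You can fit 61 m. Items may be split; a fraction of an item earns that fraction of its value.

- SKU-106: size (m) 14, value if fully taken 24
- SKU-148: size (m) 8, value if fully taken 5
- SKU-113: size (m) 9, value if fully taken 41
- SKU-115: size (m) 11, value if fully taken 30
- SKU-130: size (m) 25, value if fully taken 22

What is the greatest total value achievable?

Best value per unit of size first: SKU-113 41/9≈4.56, SKU-115 30/11≈2.73, SKU-106 24/14≈1.71, SKU-130 22/25≈0.88, SKU-148 5/8≈0.625.
All 9 m of SKU-113 fit (value 41) ; 52 remain.
Take all of SKU-115 (11 m, value 30) ; 41 m left.
SKU-106: take in full, 14 m for value 24 ; 27 left.
SKU-130: take in full, 25 m for value 22 ; 2 left.
Fill the last 2 m with part of SKU-148: 2/8 of it earns 1.25.
Total value = 118.25.

118.25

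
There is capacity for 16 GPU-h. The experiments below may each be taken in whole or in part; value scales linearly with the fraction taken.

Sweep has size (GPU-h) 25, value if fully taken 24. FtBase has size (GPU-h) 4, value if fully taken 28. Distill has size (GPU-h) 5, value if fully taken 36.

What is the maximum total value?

70.72

Sort by value density: Distill 36/5≈7.2, FtBase 28/4≈7, Sweep 24/25≈0.96.
Take all of Distill (5 GPU-h, value 36) ; 11 GPU-h left.
Take all of FtBase (4 GPU-h, value 28) ; 7 GPU-h left.
Only 7 GPU-h remain; take 7/25 of Sweep for value 24×7/25 = 6.72.
Total value = 70.72.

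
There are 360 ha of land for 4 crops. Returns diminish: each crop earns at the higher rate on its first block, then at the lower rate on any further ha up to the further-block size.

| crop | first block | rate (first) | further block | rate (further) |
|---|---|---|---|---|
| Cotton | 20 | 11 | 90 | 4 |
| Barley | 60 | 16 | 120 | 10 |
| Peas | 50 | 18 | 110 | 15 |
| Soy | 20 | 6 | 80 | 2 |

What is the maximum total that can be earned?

4930

Order all 8 blocks by rate: Peas/tier1 18 > Barley/tier1 16 > Peas/tier2 15 > Cotton/tier1 11 > Barley/tier2 10 > Soy/tier1 6 > Cotton/tier2 4 > Soy/tier2 2.
Peas/tier1 (18): +50 → 310 left.
Barley/tier1 (16): +60 → 250 left.
Fill Peas tier2 block (110 at 15) → 140 left.
Cotton tier1 at 11: fill all 20 → 120 left.
Fill Barley tier2 block (120 at 10) → 0 left.
Total = 18×50 + 16×60 + 15×110 + 11×20 + 10×120 = 4930.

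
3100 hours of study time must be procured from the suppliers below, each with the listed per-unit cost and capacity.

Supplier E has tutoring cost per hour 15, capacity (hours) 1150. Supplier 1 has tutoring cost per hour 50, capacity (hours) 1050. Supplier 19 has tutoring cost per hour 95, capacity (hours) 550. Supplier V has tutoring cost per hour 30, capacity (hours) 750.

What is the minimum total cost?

Use suppliers in increasing cost order.
Supplier E at 15: take all 1150 hours — 1950 still needed.
Supplier V at 30: take all 750 hours — 1200 still needed.
Supplier 1 at 50: take all 1050 hours — 150 still needed.
Supplier 19 at 95: take 150 of its 550 — requirement met.
Cost = 1150×15 + 750×30 + 1050×50 + 150×95 = 106500.

106500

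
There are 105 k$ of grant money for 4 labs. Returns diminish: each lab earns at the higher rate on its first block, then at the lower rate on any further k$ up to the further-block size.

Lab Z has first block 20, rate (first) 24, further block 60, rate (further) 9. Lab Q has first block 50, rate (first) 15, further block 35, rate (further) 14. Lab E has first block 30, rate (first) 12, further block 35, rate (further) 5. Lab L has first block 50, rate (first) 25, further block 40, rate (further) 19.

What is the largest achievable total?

2395

Order all 8 blocks by rate: Lab L/T1 25 > Lab Z/T1 24 > Lab L/T2 19 > Lab Q/T1 15 > Lab Q/T2 14 > Lab E/T1 12 > Lab Z/T2 9 > Lab E/T2 5.
Lab L T1 at 25: fill all 50 → 55 left.
Lab Z T1 at 24: fill all 20 → 35 left.
35 remain; put them into Lab L T2 at 19.
Total = 25×50 + 24×20 + 19×35 = 2395.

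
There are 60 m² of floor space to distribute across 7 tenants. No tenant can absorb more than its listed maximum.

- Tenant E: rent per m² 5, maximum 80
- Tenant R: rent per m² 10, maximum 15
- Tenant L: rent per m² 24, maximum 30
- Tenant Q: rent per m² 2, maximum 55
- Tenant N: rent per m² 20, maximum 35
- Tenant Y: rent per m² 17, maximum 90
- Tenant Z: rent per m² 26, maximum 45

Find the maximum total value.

Order the tenants by rent per m²: Tenant Z 26 > Tenant L 24 > Tenant N 20 > Tenant Y 17 > Tenant R 10 > Tenant E 5 > Tenant Q 2.
Tenant Z: +45 to 45 (cap) — 15 left.
Tenant L has room for 30 but only 15 remain, so it gets 15.
Total = 24×15 + 26×45 = 1530.

1530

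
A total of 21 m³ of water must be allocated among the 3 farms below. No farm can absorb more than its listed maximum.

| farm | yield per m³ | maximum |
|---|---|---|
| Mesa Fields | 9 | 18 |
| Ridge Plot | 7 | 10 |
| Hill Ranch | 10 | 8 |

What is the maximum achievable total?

197

Order the farms by yield per m³: Hill Ranch 10 > Mesa Fields 9 > Ridge Plot 7.
Hill Ranch takes 8 to reach its cap of 8 ; 13 left.
Only 13 left; Mesa Fields takes them to reach 13.
Total = 9×13 + 10×8 = 197.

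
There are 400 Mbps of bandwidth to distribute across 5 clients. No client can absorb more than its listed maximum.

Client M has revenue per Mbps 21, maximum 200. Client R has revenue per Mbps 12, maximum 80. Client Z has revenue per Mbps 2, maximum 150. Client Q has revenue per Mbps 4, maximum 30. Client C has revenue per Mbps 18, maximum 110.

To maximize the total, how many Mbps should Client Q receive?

Highest revenue per Mbps first: Client M 21 > Client C 18 > Client R 12 > Client Q 4 > Client Z 2.
Client M takes 200 to reach its cap of 200 — 200 left.
Give Client C 110 to hit its cap of 110 — 90 left.
Client R takes 80 to reach its cap of 80 — 10 left.
Only 10 left; Client Q takes them to reach 10.

10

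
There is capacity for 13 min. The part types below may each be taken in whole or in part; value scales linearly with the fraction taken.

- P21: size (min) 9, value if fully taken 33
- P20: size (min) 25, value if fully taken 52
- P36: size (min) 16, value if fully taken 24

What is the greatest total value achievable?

Best value per unit of size first: P21 33/9≈3.67, P20 52/25≈2.08, P36 24/16≈1.5.
Take all of P21 (9 min, value 33) — 4 min left.
Only 4 min remain; take 4/25 of P20 for value 52×4/25 = 8.32.
Total value = 41.32.

41.32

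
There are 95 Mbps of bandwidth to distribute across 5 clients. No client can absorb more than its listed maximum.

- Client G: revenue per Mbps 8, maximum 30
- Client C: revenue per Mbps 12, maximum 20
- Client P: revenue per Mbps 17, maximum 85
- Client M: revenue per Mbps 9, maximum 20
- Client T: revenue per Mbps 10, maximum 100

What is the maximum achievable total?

1565

Order the clients by revenue per Mbps: Client P 17 > Client C 12 > Client T 10 > Client M 9 > Client G 8.
Give Client P 85 to hit its cap of 85 ; 10 left.
Client C: +10 (room for 20) → 10. Pool exhausted.
Total = 12×10 + 17×85 = 1565.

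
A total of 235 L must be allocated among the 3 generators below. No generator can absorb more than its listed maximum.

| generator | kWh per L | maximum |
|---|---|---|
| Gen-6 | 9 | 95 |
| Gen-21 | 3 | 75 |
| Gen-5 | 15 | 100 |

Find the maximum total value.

2475

Order the generators by kWh per L: Gen-5 15 > Gen-6 9 > Gen-21 3.
Give Gen-5 100 to hit its cap of 100 ; 135 left.
Give Gen-6 95 to hit its cap of 95 ; 40 left.
Gen-21: +40 (room for 75) → 40. Pool exhausted.
Total = 9×95 + 3×40 + 15×100 = 2475.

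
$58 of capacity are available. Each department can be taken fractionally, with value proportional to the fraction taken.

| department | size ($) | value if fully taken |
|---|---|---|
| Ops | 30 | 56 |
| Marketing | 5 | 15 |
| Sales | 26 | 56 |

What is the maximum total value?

121.4

Rank by value-to-size ratio: Marketing 15/5≈3, Sales 56/26≈2.15, Ops 56/30≈1.87.
Take all of Marketing (5 $, value 15) ; 53 $ left.
All 26 $ of Sales fit (value 56) ; 27 remain.
Fill the last 27 $ with part of Ops: 27/30 of it earns 50.4.
Total value = 121.4.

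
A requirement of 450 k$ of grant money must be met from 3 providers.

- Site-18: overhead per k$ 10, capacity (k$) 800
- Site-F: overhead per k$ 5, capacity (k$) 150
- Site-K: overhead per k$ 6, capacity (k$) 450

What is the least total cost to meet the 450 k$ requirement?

2550

Fill from the cheapest provider first.
Take 150 from Site-F at 5 — need 300 more.
Take 300 from Site-K at 6 to finish.
Site-18: unused.
Cost = 150×5 + 300×6 = 2550.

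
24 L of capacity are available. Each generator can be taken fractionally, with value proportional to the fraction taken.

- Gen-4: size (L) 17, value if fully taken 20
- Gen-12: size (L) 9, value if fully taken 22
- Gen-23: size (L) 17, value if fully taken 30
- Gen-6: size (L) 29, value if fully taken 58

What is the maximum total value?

Best value per unit of size first: Gen-12 22/9≈2.44, Gen-6 58/29≈2, Gen-23 30/17≈1.76, Gen-4 20/17≈1.18.
Gen-12: take in full, 9 L for value 22 — 15 left.
Only 15 L remain; take 15/29 of Gen-6 for value 58×15/29 = 30.
Total value = 52.

52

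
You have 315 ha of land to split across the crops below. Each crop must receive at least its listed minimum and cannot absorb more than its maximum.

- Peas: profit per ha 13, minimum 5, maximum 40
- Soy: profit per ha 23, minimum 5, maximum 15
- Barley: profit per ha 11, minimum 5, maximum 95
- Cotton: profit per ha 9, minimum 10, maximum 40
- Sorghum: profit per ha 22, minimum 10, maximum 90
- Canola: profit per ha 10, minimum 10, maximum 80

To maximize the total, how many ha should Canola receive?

65

Meeting every minimum uses 5+5+5+10+10+10 = 45 ha, leaving 270.
Rank by profit per ha: Soy 23 > Sorghum 22 > Peas 13 > Barley 11 > Canola 10 > Cotton 9.
Soy: +10 to 15 (cap) ; 260 left.
Sorghum takes 80 more to reach its cap of 90 ; 180 left.
Peas: +35 to 40 (cap) ; 145 left.
Barley takes 90 more to reach its cap of 95 ; 55 left.
Only 55 left; Canola takes them to reach 65.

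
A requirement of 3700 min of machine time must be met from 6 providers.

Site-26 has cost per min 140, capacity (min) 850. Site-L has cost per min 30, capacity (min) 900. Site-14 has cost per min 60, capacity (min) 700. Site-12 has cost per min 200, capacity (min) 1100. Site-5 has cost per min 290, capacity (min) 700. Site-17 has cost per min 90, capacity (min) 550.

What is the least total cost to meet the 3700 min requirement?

377500

Use providers in increasing cost order.
Site-L at 30: take all 900 min — 2800 still needed.
Site-14 at 60: take all 700 min — 2100 still needed.
Site-17 (90): use full 550 — 1550 min to go.
Site-26 at 140: take all 850 min — 700 still needed.
Site-12 at 200: take 700 of its 1100 — requirement met.
Site-5: unused.
Cost = 900×30 + 700×60 + 550×90 + 850×140 + 700×200 = 377500.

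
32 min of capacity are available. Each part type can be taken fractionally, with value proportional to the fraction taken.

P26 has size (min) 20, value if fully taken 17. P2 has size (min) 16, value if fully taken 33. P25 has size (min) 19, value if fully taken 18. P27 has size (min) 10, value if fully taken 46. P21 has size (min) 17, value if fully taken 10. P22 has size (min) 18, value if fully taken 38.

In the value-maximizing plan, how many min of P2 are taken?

Sort by value density: P27 46/10≈4.6, P22 38/18≈2.11, P2 33/16≈2.06, P25 18/19≈0.947, P26 17/20≈0.85, P21 10/17≈0.588.
All 10 min of P27 fit (value 46) — 22 remain.
Take all of P22 (18 min, value 38) — 4 min left.
4 min left: a 4/16 share of P2 gives 33×4/16 = 8.25.

4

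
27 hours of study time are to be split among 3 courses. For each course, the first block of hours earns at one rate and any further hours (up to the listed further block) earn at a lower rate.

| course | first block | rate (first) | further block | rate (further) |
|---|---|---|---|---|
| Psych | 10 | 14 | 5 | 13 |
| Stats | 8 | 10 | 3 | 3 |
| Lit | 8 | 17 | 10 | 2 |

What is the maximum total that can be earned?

381

Order all 6 blocks by rate: Lit/tier1 17 > Psych/tier1 14 > Psych/tier2 13 > Stats/tier1 10 > Stats/tier2 3 > Lit/tier2 2.
Fill Lit tier1 block (8 at 17) — 19 left.
Fill Psych tier1 block (10 at 14) — 9 left.
Psych tier2 at 13: fill all 5 — 4 left.
Stats tier1 at 10: only 4 left, fill 4.
Total = 17×8 + 14×10 + 13×5 + 10×4 = 381.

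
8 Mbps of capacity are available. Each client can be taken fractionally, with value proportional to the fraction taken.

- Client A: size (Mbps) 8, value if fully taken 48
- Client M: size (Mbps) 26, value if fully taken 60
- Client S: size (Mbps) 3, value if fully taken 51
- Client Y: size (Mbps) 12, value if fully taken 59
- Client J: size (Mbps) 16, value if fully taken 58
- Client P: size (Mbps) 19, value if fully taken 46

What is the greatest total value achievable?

81

Sort by value density: Client S 51/3≈17, Client A 48/8≈6, Client Y 59/12≈4.92, Client J 58/16≈3.62, Client P 46/19≈2.42, Client M 60/26≈2.31.
Client S: take in full, 3 Mbps for value 51 — 5 left.
Fill the last 5 Mbps with part of Client A: 5/8 of it earns 30.
Total value = 81.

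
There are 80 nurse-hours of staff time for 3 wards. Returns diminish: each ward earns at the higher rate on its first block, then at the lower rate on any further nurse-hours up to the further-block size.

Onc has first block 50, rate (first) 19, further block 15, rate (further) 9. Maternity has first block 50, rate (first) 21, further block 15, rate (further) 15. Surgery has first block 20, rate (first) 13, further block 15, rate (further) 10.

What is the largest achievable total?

Rank every tier by rate: Maternity/first 21 > Onc/first 19 > Maternity/second 15 > Surgery/first 13 > Surgery/second 10 > Onc/second 9.
Maternity first at 21: fill all 50 ; 30 left.
30 remain; put them into Onc first at 19.
Total = 21×50 + 19×30 = 1620.

1620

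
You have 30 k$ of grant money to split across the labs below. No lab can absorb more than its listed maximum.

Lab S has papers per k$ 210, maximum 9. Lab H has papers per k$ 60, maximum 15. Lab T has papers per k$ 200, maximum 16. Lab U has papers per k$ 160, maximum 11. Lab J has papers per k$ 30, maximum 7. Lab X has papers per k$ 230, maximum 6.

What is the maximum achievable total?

Rank by papers per k$: Lab X 230 > Lab S 210 > Lab T 200 > Lab U 160 > Lab H 60 > Lab J 30.
Lab X: +6 to 6 (cap) ; 24 left.
Give Lab S 9 to hit its cap of 9 ; 15 left.
Lab T: +15 (room for 16) → 15. Pool exhausted.
Total = 210×9 + 200×15 + 230×6 = 6270.

6270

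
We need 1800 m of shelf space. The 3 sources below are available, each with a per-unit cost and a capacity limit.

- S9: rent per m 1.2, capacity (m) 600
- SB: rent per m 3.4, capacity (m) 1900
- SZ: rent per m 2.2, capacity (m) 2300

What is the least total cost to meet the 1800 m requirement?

Fill from the cheapest source first.
S9 (1.2): use full 600 → 1200 m to go.
SZ (2.2): take the remaining 1200 → done.
SB: unused.
Cost = 600×1.2 + 1200×2.2 = 3360.

3360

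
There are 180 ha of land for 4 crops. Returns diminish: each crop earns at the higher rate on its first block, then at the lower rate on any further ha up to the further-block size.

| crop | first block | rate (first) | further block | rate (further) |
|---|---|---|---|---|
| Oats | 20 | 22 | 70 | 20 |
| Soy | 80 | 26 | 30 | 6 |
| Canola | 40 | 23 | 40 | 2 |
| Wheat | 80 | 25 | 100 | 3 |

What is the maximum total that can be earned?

4540

Rank every tier by rate: Soy/T1 26 > Wheat/T1 25 > Canola/T1 23 > Oats/T1 22 > Oats/T2 20 > Soy/T2 6 > Wheat/T2 3 > Canola/T2 2.
Soy/T1 (26): +80 — 100 left.
Wheat/T1 (25): +80 — 20 left.
Canola T1 at 23: only 20 left, fill 20.
Total = 26×80 + 25×80 + 23×20 = 4540.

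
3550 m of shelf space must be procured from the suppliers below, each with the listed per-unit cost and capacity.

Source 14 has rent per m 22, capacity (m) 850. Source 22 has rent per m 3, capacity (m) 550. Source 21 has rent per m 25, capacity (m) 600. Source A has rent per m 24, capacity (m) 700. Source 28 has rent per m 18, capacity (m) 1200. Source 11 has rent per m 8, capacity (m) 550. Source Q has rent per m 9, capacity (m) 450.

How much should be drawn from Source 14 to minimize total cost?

Cheapest first:
Take 550 from Source 22 at 3 → need 3000 more.
Source 11 at 8: take all 550 m → 2450 still needed.
Source Q at 9: take all 450 m → 2000 still needed.
Take 1200 from Source 28 at 18 → need 800 more.
Source 14 (22): take the remaining 800 → done.
Source A, Source 21: unused.

800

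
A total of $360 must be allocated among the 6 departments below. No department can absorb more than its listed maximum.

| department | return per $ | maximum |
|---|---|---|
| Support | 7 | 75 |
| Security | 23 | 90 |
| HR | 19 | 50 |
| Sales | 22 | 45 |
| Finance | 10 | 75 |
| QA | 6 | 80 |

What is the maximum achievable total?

Order the departments by return per $: Security 23 > Sales 22 > HR 19 > Finance 10 > Support 7 > QA 6.
Give Security 90 to hit its cap of 90 — 270 left.
Sales: +45 to 45 (cap) — 225 left.
HR takes 50 to reach its cap of 50 — 175 left.
Finance: +75 to 75 (cap) — 100 left.
Support: +75 to 75 (cap) — 25 left.
Only 25 left; QA takes them to reach 25.
Total = 7×75 + 23×90 + 19×50 + 22×45 + 10×75 + 6×25 = 5435.

5435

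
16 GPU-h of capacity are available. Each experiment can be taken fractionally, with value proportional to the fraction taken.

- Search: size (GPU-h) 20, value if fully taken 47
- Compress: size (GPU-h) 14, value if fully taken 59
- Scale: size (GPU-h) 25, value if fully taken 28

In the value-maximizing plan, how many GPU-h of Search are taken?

2

Rank by value-to-size ratio: Compress 59/14≈4.21, Search 47/20≈2.35, Scale 28/25≈1.12.
Compress: take in full, 14 GPU-h for value 59 — 2 left.
Fill the last 2 GPU-h with part of Search: 2/20 of it earns 4.7.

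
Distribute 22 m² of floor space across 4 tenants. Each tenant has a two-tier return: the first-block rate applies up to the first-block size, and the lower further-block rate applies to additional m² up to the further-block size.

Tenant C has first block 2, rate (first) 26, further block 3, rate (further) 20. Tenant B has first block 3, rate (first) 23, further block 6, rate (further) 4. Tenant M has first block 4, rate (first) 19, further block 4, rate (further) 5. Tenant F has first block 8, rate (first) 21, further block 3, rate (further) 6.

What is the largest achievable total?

437

Treat each block as its own option and order by rate: Tenant C/T1 26 > Tenant B/T1 23 > Tenant F/T1 21 > Tenant C/T2 20 > Tenant M/T1 19 > Tenant F/T2 6 > Tenant M/T2 5 > Tenant B/T2 4.
Tenant C/T1 (26): +2 → 20 left.
Tenant B T1 at 23: fill all 3 → 17 left.
Tenant F T1 at 21: fill all 8 → 9 left.
Tenant C/T2 (20): +3 → 6 left.
Fill Tenant M T1 block (4 at 19) → 2 left.
Tenant F T2 at 6: only 2 left, fill 2.
Total = 26×2 + 23×3 + 21×8 + 20×3 + 19×4 + 6×2 = 437.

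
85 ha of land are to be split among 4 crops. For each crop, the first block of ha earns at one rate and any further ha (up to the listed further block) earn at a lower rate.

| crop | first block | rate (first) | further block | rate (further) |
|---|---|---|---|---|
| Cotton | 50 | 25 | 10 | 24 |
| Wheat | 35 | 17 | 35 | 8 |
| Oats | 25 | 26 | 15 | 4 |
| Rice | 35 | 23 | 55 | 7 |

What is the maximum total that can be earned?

Order all 8 blocks by rate: Oats/tier1 26 > Cotton/tier1 25 > Cotton/tier2 24 > Rice/tier1 23 > Wheat/tier1 17 > Wheat/tier2 8 > Rice/tier2 7 > Oats/tier2 4.
Oats/tier1 (26): +25 — 60 left.
Fill Cotton tier1 block (50 at 25) — 10 left.
Cotton/tier2 (24): +10 — 0 left.
Total = 26×25 + 25×50 + 24×10 = 2140.

2140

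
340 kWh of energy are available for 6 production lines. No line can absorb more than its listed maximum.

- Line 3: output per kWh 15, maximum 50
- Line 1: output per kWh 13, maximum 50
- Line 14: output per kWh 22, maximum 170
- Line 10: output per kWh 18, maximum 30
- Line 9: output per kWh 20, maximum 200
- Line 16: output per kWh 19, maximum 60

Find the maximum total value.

7140

Order the production lines by output per kWh: Line 14 22 > Line 9 20 > Line 16 19 > Line 10 18 > Line 3 15 > Line 1 13.
Line 14 takes 170 to reach its cap of 170 ; 170 left.
Line 9 has room for 200 but only 170 remain, so it gets 170.
Total = 22×170 + 20×170 = 7140.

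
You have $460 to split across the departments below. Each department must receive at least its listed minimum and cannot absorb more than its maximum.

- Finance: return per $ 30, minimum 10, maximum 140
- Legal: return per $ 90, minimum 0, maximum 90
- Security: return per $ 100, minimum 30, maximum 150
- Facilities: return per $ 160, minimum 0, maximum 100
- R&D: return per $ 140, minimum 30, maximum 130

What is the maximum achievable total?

55800

Meeting every minimum uses 10+0+30+0+30 = 70 $, leaving 390.
Highest return per $ first: Facilities 160 > R&D 140 > Security 100 > Legal 90 > Finance 30.
Give Facilities 100 more to hit its cap of 100 → 290 left.
R&D: +100 to 130 (cap) → 190 left.
Security takes 120 more to reach its cap of 150 → 70 left.
Only 70 left; Legal takes them to reach 70.
Total = 30×10 + 90×70 + 100×150 + 160×100 + 140×130 = 55800.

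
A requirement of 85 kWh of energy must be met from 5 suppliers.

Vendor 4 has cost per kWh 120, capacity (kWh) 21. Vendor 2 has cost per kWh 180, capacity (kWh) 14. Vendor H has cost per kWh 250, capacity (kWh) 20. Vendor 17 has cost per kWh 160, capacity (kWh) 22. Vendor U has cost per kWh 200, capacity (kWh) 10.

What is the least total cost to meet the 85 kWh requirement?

15060

Fill from the cheapest supplier first.
Vendor 4 (120): use full 21 ; 64 kWh to go.
Vendor 17 at 160: take all 22 kWh ; 42 still needed.
Vendor 2 (180): use full 14 ; 28 kWh to go.
Vendor U at 200: take all 10 kWh ; 18 still needed.
Vendor H at 250: take 18 of its 20 ; requirement met.
Cost = 21×120 + 22×160 + 14×180 + 10×200 + 18×250 = 15060.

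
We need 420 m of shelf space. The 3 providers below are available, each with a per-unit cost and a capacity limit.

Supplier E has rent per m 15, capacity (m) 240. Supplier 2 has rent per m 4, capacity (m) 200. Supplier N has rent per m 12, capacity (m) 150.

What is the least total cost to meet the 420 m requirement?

3650

Use providers in increasing cost order.
Supplier 2 (4): use full 200 → 220 m to go.
Supplier N at 12: take all 150 m → 70 still needed.
Supplier E (15): take the remaining 70 → done.
Cost = 200×4 + 150×12 + 70×15 = 3650.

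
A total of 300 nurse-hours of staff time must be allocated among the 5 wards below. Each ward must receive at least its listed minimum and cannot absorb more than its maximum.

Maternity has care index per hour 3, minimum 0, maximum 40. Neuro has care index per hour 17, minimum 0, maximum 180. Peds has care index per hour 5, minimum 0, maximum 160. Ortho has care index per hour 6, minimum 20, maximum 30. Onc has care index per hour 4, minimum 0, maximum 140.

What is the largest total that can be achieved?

3690

Meeting every minimum uses 0+0+0+20+0 = 20 nurse-hours, leaving 280.
Rank by care index per hour: Neuro 17 > Ortho 6 > Peds 5 > Onc 4 > Maternity 3.
Give Neuro 180 more to hit its cap of 180 → 100 left.
Ortho takes 10 more to reach its cap of 30 → 90 left.
Only 90 left; Peds takes them to reach 90.
Total = 17×180 + 5×90 + 6×30 = 3690.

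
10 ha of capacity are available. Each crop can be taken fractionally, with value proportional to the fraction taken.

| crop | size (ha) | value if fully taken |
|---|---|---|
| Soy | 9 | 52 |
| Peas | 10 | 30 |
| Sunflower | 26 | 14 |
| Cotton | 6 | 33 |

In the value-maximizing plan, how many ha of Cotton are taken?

Best value per unit of size first: Soy 52/9≈5.78, Cotton 33/6≈5.5, Peas 30/10≈3, Sunflower 14/26≈0.538.
Take all of Soy (9 ha, value 52) — 1 ha left.
Only 1 ha remain; take 1/6 of Cotton for value 33×1/6 = 5.5.

1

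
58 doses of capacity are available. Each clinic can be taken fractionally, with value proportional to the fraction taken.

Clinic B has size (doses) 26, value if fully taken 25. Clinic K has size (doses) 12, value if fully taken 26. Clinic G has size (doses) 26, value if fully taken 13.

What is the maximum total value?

Best value per unit of size first: Clinic K 26/12≈2.17, Clinic B 25/26≈0.962, Clinic G 13/26≈0.5.
Take all of Clinic K (12 doses, value 26) — 46 doses left.
All 26 doses of Clinic B fit (value 25) — 20 remain.
Fill the last 20 doses with part of Clinic G: 20/26 of it earns 10.
Total value = 61.

61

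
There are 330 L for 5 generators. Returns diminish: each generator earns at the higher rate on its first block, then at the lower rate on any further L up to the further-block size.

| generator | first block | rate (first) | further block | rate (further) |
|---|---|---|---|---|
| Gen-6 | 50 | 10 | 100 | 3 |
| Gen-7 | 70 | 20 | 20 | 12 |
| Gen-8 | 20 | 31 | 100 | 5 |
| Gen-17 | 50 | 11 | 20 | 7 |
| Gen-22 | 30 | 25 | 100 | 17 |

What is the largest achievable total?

5660

Order all 10 blocks by rate: Gen-8/first 31 > Gen-22/first 25 > Gen-7/first 20 > Gen-22/second 17 > Gen-7/second 12 > Gen-17/first 11 > Gen-6/first 10 > Gen-17/second 7 > Gen-8/second 5 > Gen-6/second 3.
Gen-8/first (31): +20 ; 310 left.
Gen-22/first (25): +30 ; 280 left.
Gen-7 first at 20: fill all 70 ; 210 left.
Fill Gen-22 second block (100 at 17) ; 110 left.
Gen-7/second (12): +20 ; 90 left.
Gen-17/first (11): +50 ; 40 left.
40 remain; put them into Gen-6 first at 10.
Total = 31×20 + 25×30 + 20×70 + 17×100 + 12×20 + 11×50 + 10×40 = 5660.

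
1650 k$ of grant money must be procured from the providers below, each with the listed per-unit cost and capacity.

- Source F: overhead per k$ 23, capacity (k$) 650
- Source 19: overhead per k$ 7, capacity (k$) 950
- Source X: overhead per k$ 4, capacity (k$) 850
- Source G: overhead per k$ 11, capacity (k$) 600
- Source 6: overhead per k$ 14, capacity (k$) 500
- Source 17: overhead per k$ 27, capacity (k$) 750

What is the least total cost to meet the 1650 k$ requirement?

Cheapest first:
Source X (4): use full 850 → 800 k$ to go.
Source 19 at 7: take 800 of its 950 → requirement met.
Source G, Source 6, Source F, Source 17: unused.
Cost = 850×4 + 800×7 = 9000.

9000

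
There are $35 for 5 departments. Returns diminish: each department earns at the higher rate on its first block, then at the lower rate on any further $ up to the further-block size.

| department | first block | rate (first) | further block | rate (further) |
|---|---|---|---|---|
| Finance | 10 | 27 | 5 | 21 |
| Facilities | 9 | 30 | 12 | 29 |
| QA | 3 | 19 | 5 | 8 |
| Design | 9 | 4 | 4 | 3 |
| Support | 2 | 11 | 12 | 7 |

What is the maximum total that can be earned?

972

Rank every tier by rate: Facilities/T1 30 > Facilities/T2 29 > Finance/T1 27 > Finance/T2 21 > QA/T1 19 > Support/T1 11 > QA/T2 8 > Support/T2 7 > Design/T1 4 > Design/T2 3.
Facilities T1 at 30: fill all 9 — 26 left.
Facilities T2 at 29: fill all 12 — 14 left.
Fill Finance T1 block (10 at 27) — 4 left.
Finance T2 at 21: only 4 left, fill 4.
Total = 30×9 + 29×12 + 27×10 + 21×4 = 972.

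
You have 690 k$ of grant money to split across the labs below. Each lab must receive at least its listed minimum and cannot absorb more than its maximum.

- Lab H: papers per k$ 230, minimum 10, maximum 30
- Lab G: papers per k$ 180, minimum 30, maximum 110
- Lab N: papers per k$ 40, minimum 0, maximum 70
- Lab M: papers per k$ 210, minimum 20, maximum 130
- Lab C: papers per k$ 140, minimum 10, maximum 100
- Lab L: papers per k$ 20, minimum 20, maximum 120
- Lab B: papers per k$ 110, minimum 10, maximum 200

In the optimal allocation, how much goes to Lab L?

50

Meeting every minimum uses 10+30+0+20+10+20+10 = 100 k$, leaving 590.
Highest papers per k$ first: Lab H 230 > Lab M 210 > Lab G 180 > Lab C 140 > Lab B 110 > Lab N 40 > Lab L 20.
Give Lab H 20 more to hit its cap of 30 — 570 left.
Give Lab M 110 more to hit its cap of 130 — 460 left.
Give Lab G 80 more to hit its cap of 110 — 380 left.
Give Lab C 90 more to hit its cap of 100 — 290 left.
Lab B: +190 to 200 (cap) — 100 left.
Give Lab N 70 more to hit its cap of 70 — 30 left.
Lab L has room for 100 more but only 30 remain, so it gets 50.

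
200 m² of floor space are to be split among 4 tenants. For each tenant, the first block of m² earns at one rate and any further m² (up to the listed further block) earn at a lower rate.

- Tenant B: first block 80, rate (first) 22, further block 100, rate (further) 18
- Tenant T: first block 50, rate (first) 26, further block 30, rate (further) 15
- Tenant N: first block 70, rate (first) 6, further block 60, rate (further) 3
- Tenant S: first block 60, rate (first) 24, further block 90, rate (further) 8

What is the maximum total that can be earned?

Order all 8 blocks by rate: Tenant T/tier1 26 > Tenant S/tier1 24 > Tenant B/tier1 22 > Tenant B/tier2 18 > Tenant T/tier2 15 > Tenant S/tier2 8 > Tenant N/tier1 6 > Tenant N/tier2 3.
Tenant T tier1 at 26: fill all 50 → 150 left.
Fill Tenant S tier1 block (60 at 24) → 90 left.
Tenant B tier1 at 22: fill all 80 → 10 left.
Tenant B/tier2: +10 of 100 at 18; pool empty.
Total = 26×50 + 24×60 + 22×80 + 18×10 = 4680.

4680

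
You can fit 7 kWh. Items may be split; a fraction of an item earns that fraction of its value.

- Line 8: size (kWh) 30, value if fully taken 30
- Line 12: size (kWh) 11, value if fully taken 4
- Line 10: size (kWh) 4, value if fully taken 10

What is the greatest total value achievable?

Best value per unit of size first: Line 10 10/4≈2.5, Line 8 30/30≈1, Line 12 4/11≈0.364.
Take all of Line 10 (4 kWh, value 10) → 3 kWh left.
Only 3 kWh remain; take 3/30 of Line 8 for value 30×3/30 = 3.
Total value = 13.

13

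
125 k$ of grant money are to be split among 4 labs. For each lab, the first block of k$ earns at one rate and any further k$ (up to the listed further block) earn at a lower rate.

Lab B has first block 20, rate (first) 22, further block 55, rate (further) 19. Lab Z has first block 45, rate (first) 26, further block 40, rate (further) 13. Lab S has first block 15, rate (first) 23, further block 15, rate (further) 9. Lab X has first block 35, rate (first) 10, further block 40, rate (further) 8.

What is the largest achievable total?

2810

Treat each block as its own option and order by rate: Lab Z/first 26 > Lab S/first 23 > Lab B/first 22 > Lab B/second 19 > Lab Z/second 13 > Lab X/first 10 > Lab S/second 9 > Lab X/second 8.
Lab Z first at 26: fill all 45 — 80 left.
Lab S first at 23: fill all 15 — 65 left.
Lab B/first (22): +20 — 45 left.
45 remain; put them into Lab B second at 19.
Total = 26×45 + 23×15 + 22×20 + 19×45 = 2810.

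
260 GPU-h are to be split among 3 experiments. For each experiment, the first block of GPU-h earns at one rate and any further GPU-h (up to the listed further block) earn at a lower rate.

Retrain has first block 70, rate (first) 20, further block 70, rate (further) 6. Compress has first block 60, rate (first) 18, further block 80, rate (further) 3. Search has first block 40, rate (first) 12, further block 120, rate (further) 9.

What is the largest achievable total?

Treat each block as its own option and order by rate: Retrain/tier1 20 > Compress/tier1 18 > Search/tier1 12 > Search/tier2 9 > Retrain/tier2 6 > Compress/tier2 3.
Retrain/tier1 (20): +70 — 190 left.
Compress/tier1 (18): +60 — 130 left.
Fill Search tier1 block (40 at 12) — 90 left.
Search/tier2: +90 of 120 at 9; pool empty.
Total = 20×70 + 18×60 + 12×40 + 9×90 = 3770.

3770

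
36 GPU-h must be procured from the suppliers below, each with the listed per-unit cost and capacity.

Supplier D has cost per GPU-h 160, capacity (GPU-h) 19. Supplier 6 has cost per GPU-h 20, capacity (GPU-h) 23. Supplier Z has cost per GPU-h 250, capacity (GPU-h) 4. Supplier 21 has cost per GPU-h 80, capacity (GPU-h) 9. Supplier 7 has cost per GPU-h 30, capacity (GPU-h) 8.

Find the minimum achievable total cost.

Cheapest first:
Take 23 from Supplier 6 at 20 ; need 13 more.
Take 8 from Supplier 7 at 30 ; need 5 more.
Supplier 21 (80): take the remaining 5 ; done.
Supplier D, Supplier Z: unused.
Cost = 23×20 + 8×30 + 5×80 = 1100.

1100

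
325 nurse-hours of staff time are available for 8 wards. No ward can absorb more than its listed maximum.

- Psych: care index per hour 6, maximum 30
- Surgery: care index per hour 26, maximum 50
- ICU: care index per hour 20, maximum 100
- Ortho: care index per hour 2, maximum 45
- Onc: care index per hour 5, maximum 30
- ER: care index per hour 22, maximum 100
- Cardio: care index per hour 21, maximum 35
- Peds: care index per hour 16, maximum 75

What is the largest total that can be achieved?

Highest care index per hour first: Surgery 26 > ER 22 > Cardio 21 > ICU 20 > Peds 16 > Psych 6 > Onc 5 > Ortho 2.
Surgery: +50 to 50 (cap) ; 275 left.
ER takes 100 to reach its cap of 100 ; 175 left.
Give Cardio 35 to hit its cap of 35 ; 140 left.
ICU: +100 to 100 (cap) ; 40 left.
Peds has room for 75 but only 40 remain, so it gets 40.
Total = 26×50 + 20×100 + 22×100 + 21×35 + 16×40 = 6875.

6875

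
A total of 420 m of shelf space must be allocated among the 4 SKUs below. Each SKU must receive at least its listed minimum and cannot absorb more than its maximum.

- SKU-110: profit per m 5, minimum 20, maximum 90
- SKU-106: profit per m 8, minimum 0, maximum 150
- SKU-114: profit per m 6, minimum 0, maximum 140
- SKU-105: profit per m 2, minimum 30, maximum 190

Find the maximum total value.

2570

Meeting every minimum uses 20+0+0+30 = 50 m, leaving 370.
Rank by profit per m: SKU-106 8 > SKU-114 6 > SKU-110 5 > SKU-105 2.
SKU-106 takes 150 more to reach its cap of 150 ; 220 left.
SKU-114 takes 140 more to reach its cap of 140 ; 80 left.
SKU-110: +70 to 90 (cap) ; 10 left.
SKU-105 has room for 160 more but only 10 remain, so it gets 40.
Total = 5×90 + 8×150 + 6×140 + 2×40 = 2570.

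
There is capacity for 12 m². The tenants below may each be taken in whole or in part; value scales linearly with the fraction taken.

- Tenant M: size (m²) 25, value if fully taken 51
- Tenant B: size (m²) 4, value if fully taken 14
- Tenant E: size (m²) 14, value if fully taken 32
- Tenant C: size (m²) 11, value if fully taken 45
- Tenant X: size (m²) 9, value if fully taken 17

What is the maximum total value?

48.5

Best value per unit of size first: Tenant C 45/11≈4.09, Tenant B 14/4≈3.5, Tenant E 32/14≈2.29, Tenant M 51/25≈2.04, Tenant X 17/9≈1.89.
All 11 m² of Tenant C fit (value 45) ; 1 remain.
Only 1 m² remain; take 1/4 of Tenant B for value 14×1/4 = 3.5.
Total value = 48.5.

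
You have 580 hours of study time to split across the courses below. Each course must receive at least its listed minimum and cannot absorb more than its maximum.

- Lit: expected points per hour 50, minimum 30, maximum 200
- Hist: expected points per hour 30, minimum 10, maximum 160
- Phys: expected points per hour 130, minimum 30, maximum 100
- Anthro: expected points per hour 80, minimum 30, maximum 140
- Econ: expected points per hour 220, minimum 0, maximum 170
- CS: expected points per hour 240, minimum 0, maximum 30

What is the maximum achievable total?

75600

Meeting every minimum uses 30+10+30+30+0+0 = 100 hours, leaving 480.
Highest expected points per hour first: CS 240 > Econ 220 > Phys 130 > Anthro 80 > Lit 50 > Hist 30.
CS: +30 to 30 (cap) → 450 left.
Econ takes 170 more to reach its cap of 170 → 280 left.
Phys takes 70 more to reach its cap of 100 → 210 left.
Give Anthro 110 more to hit its cap of 140 → 100 left.
Lit: +100 (room for 170) → 130. Pool exhausted.
Total = 50×130 + 30×10 + 130×100 + 80×140 + 220×170 + 240×30 = 75600.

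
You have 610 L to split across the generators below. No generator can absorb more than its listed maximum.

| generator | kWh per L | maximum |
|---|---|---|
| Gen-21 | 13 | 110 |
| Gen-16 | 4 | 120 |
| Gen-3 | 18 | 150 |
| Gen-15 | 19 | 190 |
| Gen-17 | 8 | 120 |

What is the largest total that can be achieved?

Highest kWh per L first: Gen-15 19 > Gen-3 18 > Gen-21 13 > Gen-17 8 > Gen-16 4.
Gen-15 takes 190 to reach its cap of 190 — 420 left.
Give Gen-3 150 to hit its cap of 150 — 270 left.
Give Gen-21 110 to hit its cap of 110 — 160 left.
Give Gen-17 120 to hit its cap of 120 — 40 left.
Gen-16: +40 (room for 120) → 40. Pool exhausted.
Total = 13×110 + 4×40 + 18×150 + 19×190 + 8×120 = 8860.

8860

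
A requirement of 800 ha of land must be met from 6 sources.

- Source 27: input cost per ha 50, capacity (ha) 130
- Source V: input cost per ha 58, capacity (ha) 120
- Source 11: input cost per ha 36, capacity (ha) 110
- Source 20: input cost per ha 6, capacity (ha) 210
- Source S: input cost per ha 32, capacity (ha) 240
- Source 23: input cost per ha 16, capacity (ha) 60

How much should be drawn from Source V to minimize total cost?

Cheapest first:
Source 20 at 6: take all 210 ha — 590 still needed.
Source 23 (16): use full 60 — 530 ha to go.
Take 240 from Source S at 32 — need 290 more.
Source 11 at 36: take all 110 ha — 180 still needed.
Take 130 from Source 27 at 50 — need 50 more.
Take 50 from Source V at 58 to finish.

50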